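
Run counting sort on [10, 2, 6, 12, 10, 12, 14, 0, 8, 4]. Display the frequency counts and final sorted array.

Count array: [1, 0, 1, 0, 1, 0, 1, 0, 1, 0, 2, 0, 2, 0, 1]
(count[i] = number of elements equal to i)
Cumulative count: [1, 1, 2, 2, 3, 3, 4, 4, 5, 5, 7, 7, 9, 9, 10]
Sorted: [0, 2, 4, 6, 8, 10, 10, 12, 12, 14]


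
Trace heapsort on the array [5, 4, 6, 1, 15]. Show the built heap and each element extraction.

Build heap: [15, 5, 6, 1, 4]
Extract 15: [6, 5, 4, 1, 15]
Extract 6: [5, 1, 4, 6, 15]
Extract 5: [4, 1, 5, 6, 15]
Extract 4: [1, 4, 5, 6, 15]


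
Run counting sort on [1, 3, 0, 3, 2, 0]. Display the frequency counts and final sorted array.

Count array: [2, 1, 1, 2]
(count[i] = number of elements equal to i)
Cumulative count: [2, 3, 4, 6]
Sorted: [0, 0, 1, 2, 3, 3]


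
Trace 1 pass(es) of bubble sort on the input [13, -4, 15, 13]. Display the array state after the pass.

After pass 1: [-4, 13, 13, 15] (2 swaps)
Total swaps: 2


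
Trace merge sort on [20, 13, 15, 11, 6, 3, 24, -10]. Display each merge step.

Divide and conquer:
  Merge [20] + [13] -> [13, 20]
  Merge [15] + [11] -> [11, 15]
  Merge [13, 20] + [11, 15] -> [11, 13, 15, 20]
  Merge [6] + [3] -> [3, 6]
  Merge [24] + [-10] -> [-10, 24]
  Merge [3, 6] + [-10, 24] -> [-10, 3, 6, 24]
  Merge [11, 13, 15, 20] + [-10, 3, 6, 24] -> [-10, 3, 6, 11, 13, 15, 20, 24]


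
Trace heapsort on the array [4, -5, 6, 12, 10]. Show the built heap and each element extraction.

Build heap: [12, 10, 6, -5, 4]
Extract 12: [10, 4, 6, -5, 12]
Extract 10: [6, 4, -5, 10, 12]
Extract 6: [4, -5, 6, 10, 12]
Extract 4: [-5, 4, 6, 10, 12]


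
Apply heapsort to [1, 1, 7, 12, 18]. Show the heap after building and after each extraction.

Build heap: [18, 12, 7, 1, 1]
Extract 18: [12, 1, 7, 1, 18]
Extract 12: [7, 1, 1, 12, 18]
Extract 7: [1, 1, 7, 12, 18]
Extract 1: [1, 1, 7, 12, 18]


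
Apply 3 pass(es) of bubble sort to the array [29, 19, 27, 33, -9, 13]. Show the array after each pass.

After pass 1: [19, 27, 29, -9, 13, 33] (4 swaps)
After pass 2: [19, 27, -9, 13, 29, 33] (2 swaps)
After pass 3: [19, -9, 13, 27, 29, 33] (2 swaps)
Total swaps: 8


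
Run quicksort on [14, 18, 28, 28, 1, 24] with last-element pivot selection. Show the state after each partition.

Partition 1: pivot=24 at index 3 -> [14, 18, 1, 24, 28, 28]
Partition 2: pivot=1 at index 0 -> [1, 18, 14, 24, 28, 28]
Partition 3: pivot=14 at index 1 -> [1, 14, 18, 24, 28, 28]
Partition 4: pivot=28 at index 5 -> [1, 14, 18, 24, 28, 28]


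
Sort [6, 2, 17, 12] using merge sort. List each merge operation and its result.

Divide and conquer:
  Merge [6] + [2] -> [2, 6]
  Merge [17] + [12] -> [12, 17]
  Merge [2, 6] + [12, 17] -> [2, 6, 12, 17]


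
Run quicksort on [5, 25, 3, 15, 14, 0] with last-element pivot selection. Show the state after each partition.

Partition 1: pivot=0 at index 0 -> [0, 25, 3, 15, 14, 5]
Partition 2: pivot=5 at index 2 -> [0, 3, 5, 15, 14, 25]
Partition 3: pivot=25 at index 5 -> [0, 3, 5, 15, 14, 25]
Partition 4: pivot=14 at index 3 -> [0, 3, 5, 14, 15, 25]


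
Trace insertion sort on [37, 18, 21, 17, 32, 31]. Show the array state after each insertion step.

First element 37 is already 'sorted'
Insert 18: shifted 1 elements -> [18, 37, 21, 17, 32, 31]
Insert 21: shifted 1 elements -> [18, 21, 37, 17, 32, 31]
Insert 17: shifted 3 elements -> [17, 18, 21, 37, 32, 31]
Insert 32: shifted 1 elements -> [17, 18, 21, 32, 37, 31]
Insert 31: shifted 2 elements -> [17, 18, 21, 31, 32, 37]


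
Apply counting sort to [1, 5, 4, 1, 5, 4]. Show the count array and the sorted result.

Count array: [0, 2, 0, 0, 2, 2]
(count[i] = number of elements equal to i)
Cumulative count: [0, 2, 2, 2, 4, 6]
Sorted: [1, 1, 4, 4, 5, 5]


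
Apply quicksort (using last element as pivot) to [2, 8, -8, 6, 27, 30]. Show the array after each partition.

Partition 1: pivot=30 at index 5 -> [2, 8, -8, 6, 27, 30]
Partition 2: pivot=27 at index 4 -> [2, 8, -8, 6, 27, 30]
Partition 3: pivot=6 at index 2 -> [2, -8, 6, 8, 27, 30]
Partition 4: pivot=-8 at index 0 -> [-8, 2, 6, 8, 27, 30]


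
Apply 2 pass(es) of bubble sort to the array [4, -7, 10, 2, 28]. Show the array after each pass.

After pass 1: [-7, 4, 2, 10, 28] (2 swaps)
After pass 2: [-7, 2, 4, 10, 28] (1 swaps)
Total swaps: 3


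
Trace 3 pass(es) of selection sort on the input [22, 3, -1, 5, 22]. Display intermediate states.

Pass 1: Select minimum -1 at index 2, swap -> [-1, 3, 22, 5, 22]
Pass 2: Select minimum 3 at index 1, swap -> [-1, 3, 22, 5, 22]
Pass 3: Select minimum 5 at index 3, swap -> [-1, 3, 5, 22, 22]


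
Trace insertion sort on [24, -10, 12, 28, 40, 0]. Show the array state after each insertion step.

First element 24 is already 'sorted'
Insert -10: shifted 1 elements -> [-10, 24, 12, 28, 40, 0]
Insert 12: shifted 1 elements -> [-10, 12, 24, 28, 40, 0]
Insert 28: shifted 0 elements -> [-10, 12, 24, 28, 40, 0]
Insert 40: shifted 0 elements -> [-10, 12, 24, 28, 40, 0]
Insert 0: shifted 4 elements -> [-10, 0, 12, 24, 28, 40]


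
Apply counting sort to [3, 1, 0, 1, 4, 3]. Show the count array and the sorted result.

Count array: [1, 2, 0, 2, 1]
(count[i] = number of elements equal to i)
Cumulative count: [1, 3, 3, 5, 6]
Sorted: [0, 1, 1, 3, 3, 4]


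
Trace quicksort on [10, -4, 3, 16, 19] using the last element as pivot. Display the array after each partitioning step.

Partition 1: pivot=19 at index 4 -> [10, -4, 3, 16, 19]
Partition 2: pivot=16 at index 3 -> [10, -4, 3, 16, 19]
Partition 3: pivot=3 at index 1 -> [-4, 3, 10, 16, 19]


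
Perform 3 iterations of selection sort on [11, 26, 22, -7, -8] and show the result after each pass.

Pass 1: Select minimum -8 at index 4, swap -> [-8, 26, 22, -7, 11]
Pass 2: Select minimum -7 at index 3, swap -> [-8, -7, 22, 26, 11]
Pass 3: Select minimum 11 at index 4, swap -> [-8, -7, 11, 26, 22]


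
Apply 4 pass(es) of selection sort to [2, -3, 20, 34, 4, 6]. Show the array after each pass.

Pass 1: Select minimum -3 at index 1, swap -> [-3, 2, 20, 34, 4, 6]
Pass 2: Select minimum 2 at index 1, swap -> [-3, 2, 20, 34, 4, 6]
Pass 3: Select minimum 4 at index 4, swap -> [-3, 2, 4, 34, 20, 6]
Pass 4: Select minimum 6 at index 5, swap -> [-3, 2, 4, 6, 20, 34]


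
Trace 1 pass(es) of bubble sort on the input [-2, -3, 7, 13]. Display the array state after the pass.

After pass 1: [-3, -2, 7, 13] (1 swaps)
Total swaps: 1


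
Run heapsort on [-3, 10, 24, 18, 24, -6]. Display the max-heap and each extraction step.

Build heap: [24, 18, 24, -3, 10, -6]
Extract 24: [24, 18, -6, -3, 10, 24]
Extract 24: [18, 10, -6, -3, 24, 24]
Extract 18: [10, -3, -6, 18, 24, 24]
Extract 10: [-3, -6, 10, 18, 24, 24]
Extract -3: [-6, -3, 10, 18, 24, 24]


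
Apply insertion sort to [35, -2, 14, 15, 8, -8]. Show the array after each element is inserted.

First element 35 is already 'sorted'
Insert -2: shifted 1 elements -> [-2, 35, 14, 15, 8, -8]
Insert 14: shifted 1 elements -> [-2, 14, 35, 15, 8, -8]
Insert 15: shifted 1 elements -> [-2, 14, 15, 35, 8, -8]
Insert 8: shifted 3 elements -> [-2, 8, 14, 15, 35, -8]
Insert -8: shifted 5 elements -> [-8, -2, 8, 14, 15, 35]


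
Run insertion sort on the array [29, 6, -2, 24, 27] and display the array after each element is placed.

First element 29 is already 'sorted'
Insert 6: shifted 1 elements -> [6, 29, -2, 24, 27]
Insert -2: shifted 2 elements -> [-2, 6, 29, 24, 27]
Insert 24: shifted 1 elements -> [-2, 6, 24, 29, 27]
Insert 27: shifted 1 elements -> [-2, 6, 24, 27, 29]


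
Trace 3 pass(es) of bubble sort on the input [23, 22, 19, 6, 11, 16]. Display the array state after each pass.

After pass 1: [22, 19, 6, 11, 16, 23] (5 swaps)
After pass 2: [19, 6, 11, 16, 22, 23] (4 swaps)
After pass 3: [6, 11, 16, 19, 22, 23] (3 swaps)
Total swaps: 12


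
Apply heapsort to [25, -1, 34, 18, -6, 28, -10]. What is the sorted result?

Build heap: [34, 18, 28, -1, -6, 25, -10]
Extract 34: [28, 18, 25, -1, -6, -10, 34]
Extract 28: [25, 18, -10, -1, -6, 28, 34]
Extract 25: [18, -1, -10, -6, 25, 28, 34]
Extract 18: [-1, -6, -10, 18, 25, 28, 34]
Extract -1: [-6, -10, -1, 18, 25, 28, 34]
Extract -6: [-10, -6, -1, 18, 25, 28, 34]


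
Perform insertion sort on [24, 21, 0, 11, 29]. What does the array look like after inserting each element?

First element 24 is already 'sorted'
Insert 21: shifted 1 elements -> [21, 24, 0, 11, 29]
Insert 0: shifted 2 elements -> [0, 21, 24, 11, 29]
Insert 11: shifted 2 elements -> [0, 11, 21, 24, 29]
Insert 29: shifted 0 elements -> [0, 11, 21, 24, 29]


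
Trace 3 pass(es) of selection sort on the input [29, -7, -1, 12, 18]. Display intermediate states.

Pass 1: Select minimum -7 at index 1, swap -> [-7, 29, -1, 12, 18]
Pass 2: Select minimum -1 at index 2, swap -> [-7, -1, 29, 12, 18]
Pass 3: Select minimum 12 at index 3, swap -> [-7, -1, 12, 29, 18]


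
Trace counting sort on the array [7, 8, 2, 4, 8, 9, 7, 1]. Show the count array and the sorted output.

Count array: [0, 1, 1, 0, 1, 0, 0, 2, 2, 1]
(count[i] = number of elements equal to i)
Cumulative count: [0, 1, 2, 2, 3, 3, 3, 5, 7, 8]
Sorted: [1, 2, 4, 7, 7, 8, 8, 9]


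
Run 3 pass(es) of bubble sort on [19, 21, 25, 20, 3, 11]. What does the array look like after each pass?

After pass 1: [19, 21, 20, 3, 11, 25] (3 swaps)
After pass 2: [19, 20, 3, 11, 21, 25] (3 swaps)
After pass 3: [19, 3, 11, 20, 21, 25] (2 swaps)
Total swaps: 8


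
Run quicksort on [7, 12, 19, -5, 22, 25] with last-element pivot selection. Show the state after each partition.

Partition 1: pivot=25 at index 5 -> [7, 12, 19, -5, 22, 25]
Partition 2: pivot=22 at index 4 -> [7, 12, 19, -5, 22, 25]
Partition 3: pivot=-5 at index 0 -> [-5, 12, 19, 7, 22, 25]
Partition 4: pivot=7 at index 1 -> [-5, 7, 19, 12, 22, 25]
Partition 5: pivot=12 at index 2 -> [-5, 7, 12, 19, 22, 25]


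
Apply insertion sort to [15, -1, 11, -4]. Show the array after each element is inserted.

First element 15 is already 'sorted'
Insert -1: shifted 1 elements -> [-1, 15, 11, -4]
Insert 11: shifted 1 elements -> [-1, 11, 15, -4]
Insert -4: shifted 3 elements -> [-4, -1, 11, 15]


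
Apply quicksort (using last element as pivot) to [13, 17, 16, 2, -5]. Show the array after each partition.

Partition 1: pivot=-5 at index 0 -> [-5, 17, 16, 2, 13]
Partition 2: pivot=13 at index 2 -> [-5, 2, 13, 17, 16]
Partition 3: pivot=16 at index 3 -> [-5, 2, 13, 16, 17]


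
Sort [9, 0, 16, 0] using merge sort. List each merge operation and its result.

Divide and conquer:
  Merge [9] + [0] -> [0, 9]
  Merge [16] + [0] -> [0, 16]
  Merge [0, 9] + [0, 16] -> [0, 0, 9, 16]


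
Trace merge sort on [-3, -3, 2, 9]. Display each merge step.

Divide and conquer:
  Merge [-3] + [-3] -> [-3, -3]
  Merge [2] + [9] -> [2, 9]
  Merge [-3, -3] + [2, 9] -> [-3, -3, 2, 9]


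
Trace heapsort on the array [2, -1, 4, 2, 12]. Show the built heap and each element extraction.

Build heap: [12, 2, 4, 2, -1]
Extract 12: [4, 2, -1, 2, 12]
Extract 4: [2, 2, -1, 4, 12]
Extract 2: [2, -1, 2, 4, 12]
Extract 2: [-1, 2, 2, 4, 12]


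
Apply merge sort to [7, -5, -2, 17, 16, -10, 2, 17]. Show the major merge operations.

Divide and conquer:
  Merge [7] + [-5] -> [-5, 7]
  Merge [-2] + [17] -> [-2, 17]
  Merge [-5, 7] + [-2, 17] -> [-5, -2, 7, 17]
  Merge [16] + [-10] -> [-10, 16]
  Merge [2] + [17] -> [2, 17]
  Merge [-10, 16] + [2, 17] -> [-10, 2, 16, 17]
  Merge [-5, -2, 7, 17] + [-10, 2, 16, 17] -> [-10, -5, -2, 2, 7, 16, 17, 17]


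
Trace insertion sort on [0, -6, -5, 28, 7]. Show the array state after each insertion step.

First element 0 is already 'sorted'
Insert -6: shifted 1 elements -> [-6, 0, -5, 28, 7]
Insert -5: shifted 1 elements -> [-6, -5, 0, 28, 7]
Insert 28: shifted 0 elements -> [-6, -5, 0, 28, 7]
Insert 7: shifted 1 elements -> [-6, -5, 0, 7, 28]


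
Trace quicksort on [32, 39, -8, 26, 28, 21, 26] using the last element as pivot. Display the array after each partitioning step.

Partition 1: pivot=26 at index 3 -> [-8, 26, 21, 26, 28, 32, 39]
Partition 2: pivot=21 at index 1 -> [-8, 21, 26, 26, 28, 32, 39]
Partition 3: pivot=39 at index 6 -> [-8, 21, 26, 26, 28, 32, 39]
Partition 4: pivot=32 at index 5 -> [-8, 21, 26, 26, 28, 32, 39]


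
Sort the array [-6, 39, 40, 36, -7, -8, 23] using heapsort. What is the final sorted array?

Build heap: [40, 39, 23, 36, -7, -8, -6]
Extract 40: [39, 36, 23, -6, -7, -8, 40]
Extract 39: [36, -6, 23, -8, -7, 39, 40]
Extract 36: [23, -6, -7, -8, 36, 39, 40]
Extract 23: [-6, -8, -7, 23, 36, 39, 40]
Extract -6: [-7, -8, -6, 23, 36, 39, 40]
Extract -7: [-8, -7, -6, 23, 36, 39, 40]


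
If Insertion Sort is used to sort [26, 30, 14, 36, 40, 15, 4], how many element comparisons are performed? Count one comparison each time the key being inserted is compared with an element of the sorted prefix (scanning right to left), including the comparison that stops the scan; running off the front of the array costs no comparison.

Insert 30: 26 <= 30 (stop) = 1 comparison(s) -> [26, 30, 14, 36, 40, 15, 4]
Insert 14: 30 > 14 (shift), 26 > 14 (shift), reached front = 2 comparison(s) -> [14, 26, 30, 36, 40, 15, 4]
Insert 36: 30 <= 36 (stop) = 1 comparison(s) -> [14, 26, 30, 36, 40, 15, 4]
Insert 40: 36 <= 40 (stop) = 1 comparison(s) -> [14, 26, 30, 36, 40, 15, 4]
Insert 15: 40 > 15 (shift), 36 > 15 (shift), 30 > 15 (shift), 26 > 15 (shift), 14 <= 15 (stop) = 5 comparison(s) -> [14, 15, 26, 30, 36, 40, 4]
Insert 4: 40 > 4 (shift), 36 > 4 (shift), 30 > 4 (shift), 26 > 4 (shift), 15 > 4 (shift), 14 > 4 (shift), reached front = 6 comparison(s) -> [4, 14, 15, 26, 30, 36, 40]
Total comparisons: 1 + 2 + 1 + 1 + 5 + 6 = 16


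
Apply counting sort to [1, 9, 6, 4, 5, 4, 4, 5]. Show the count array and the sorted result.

Count array: [0, 1, 0, 0, 3, 2, 1, 0, 0, 1]
(count[i] = number of elements equal to i)
Cumulative count: [0, 1, 1, 1, 4, 6, 7, 7, 7, 8]
Sorted: [1, 4, 4, 4, 5, 5, 6, 9]


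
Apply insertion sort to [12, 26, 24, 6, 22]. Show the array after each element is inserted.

First element 12 is already 'sorted'
Insert 26: shifted 0 elements -> [12, 26, 24, 6, 22]
Insert 24: shifted 1 elements -> [12, 24, 26, 6, 22]
Insert 6: shifted 3 elements -> [6, 12, 24, 26, 22]
Insert 22: shifted 2 elements -> [6, 12, 22, 24, 26]


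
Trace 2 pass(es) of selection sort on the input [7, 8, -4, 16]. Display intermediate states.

Pass 1: Select minimum -4 at index 2, swap -> [-4, 8, 7, 16]
Pass 2: Select minimum 7 at index 2, swap -> [-4, 7, 8, 16]


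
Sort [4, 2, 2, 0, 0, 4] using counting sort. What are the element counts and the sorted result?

Count array: [2, 0, 2, 0, 2]
(count[i] = number of elements equal to i)
Cumulative count: [2, 2, 4, 4, 6]
Sorted: [0, 0, 2, 2, 4, 4]


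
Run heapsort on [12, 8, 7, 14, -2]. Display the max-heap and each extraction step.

Build heap: [14, 12, 7, 8, -2]
Extract 14: [12, 8, 7, -2, 14]
Extract 12: [8, -2, 7, 12, 14]
Extract 8: [7, -2, 8, 12, 14]
Extract 7: [-2, 7, 8, 12, 14]


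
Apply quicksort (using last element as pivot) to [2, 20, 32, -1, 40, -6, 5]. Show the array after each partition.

Partition 1: pivot=5 at index 3 -> [2, -1, -6, 5, 40, 32, 20]
Partition 2: pivot=-6 at index 0 -> [-6, -1, 2, 5, 40, 32, 20]
Partition 3: pivot=2 at index 2 -> [-6, -1, 2, 5, 40, 32, 20]
Partition 4: pivot=20 at index 4 -> [-6, -1, 2, 5, 20, 32, 40]
Partition 5: pivot=40 at index 6 -> [-6, -1, 2, 5, 20, 32, 40]


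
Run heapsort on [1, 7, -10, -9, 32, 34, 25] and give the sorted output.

Build heap: [34, 32, 25, -9, 7, -10, 1]
Extract 34: [32, 7, 25, -9, 1, -10, 34]
Extract 32: [25, 7, -10, -9, 1, 32, 34]
Extract 25: [7, 1, -10, -9, 25, 32, 34]
Extract 7: [1, -9, -10, 7, 25, 32, 34]
Extract 1: [-9, -10, 1, 7, 25, 32, 34]
Extract -9: [-10, -9, 1, 7, 25, 32, 34]


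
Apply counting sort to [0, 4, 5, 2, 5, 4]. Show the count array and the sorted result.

Count array: [1, 0, 1, 0, 2, 2]
(count[i] = number of elements equal to i)
Cumulative count: [1, 1, 2, 2, 4, 6]
Sorted: [0, 2, 4, 4, 5, 5]


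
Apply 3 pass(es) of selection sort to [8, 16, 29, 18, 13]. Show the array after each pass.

Pass 1: Select minimum 8 at index 0, swap -> [8, 16, 29, 18, 13]
Pass 2: Select minimum 13 at index 4, swap -> [8, 13, 29, 18, 16]
Pass 3: Select minimum 16 at index 4, swap -> [8, 13, 16, 18, 29]


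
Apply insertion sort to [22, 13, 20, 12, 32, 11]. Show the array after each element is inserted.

First element 22 is already 'sorted'
Insert 13: shifted 1 elements -> [13, 22, 20, 12, 32, 11]
Insert 20: shifted 1 elements -> [13, 20, 22, 12, 32, 11]
Insert 12: shifted 3 elements -> [12, 13, 20, 22, 32, 11]
Insert 32: shifted 0 elements -> [12, 13, 20, 22, 32, 11]
Insert 11: shifted 5 elements -> [11, 12, 13, 20, 22, 32]


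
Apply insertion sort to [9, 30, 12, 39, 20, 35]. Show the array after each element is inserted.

First element 9 is already 'sorted'
Insert 30: shifted 0 elements -> [9, 30, 12, 39, 20, 35]
Insert 12: shifted 1 elements -> [9, 12, 30, 39, 20, 35]
Insert 39: shifted 0 elements -> [9, 12, 30, 39, 20, 35]
Insert 20: shifted 2 elements -> [9, 12, 20, 30, 39, 35]
Insert 35: shifted 1 elements -> [9, 12, 20, 30, 35, 39]


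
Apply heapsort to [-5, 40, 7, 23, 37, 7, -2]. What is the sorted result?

Build heap: [40, 37, 7, 23, -5, 7, -2]
Extract 40: [37, 23, 7, -2, -5, 7, 40]
Extract 37: [23, 7, 7, -2, -5, 37, 40]
Extract 23: [7, -2, 7, -5, 23, 37, 40]
Extract 7: [7, -2, -5, 7, 23, 37, 40]
Extract 7: [-2, -5, 7, 7, 23, 37, 40]
Extract -2: [-5, -2, 7, 7, 23, 37, 40]


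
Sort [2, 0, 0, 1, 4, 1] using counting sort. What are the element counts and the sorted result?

Count array: [2, 2, 1, 0, 1]
(count[i] = number of elements equal to i)
Cumulative count: [2, 4, 5, 5, 6]
Sorted: [0, 0, 1, 1, 2, 4]


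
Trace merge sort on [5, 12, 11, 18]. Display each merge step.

Divide and conquer:
  Merge [5] + [12] -> [5, 12]
  Merge [11] + [18] -> [11, 18]
  Merge [5, 12] + [11, 18] -> [5, 11, 12, 18]


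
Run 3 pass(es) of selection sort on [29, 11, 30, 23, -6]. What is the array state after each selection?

Pass 1: Select minimum -6 at index 4, swap -> [-6, 11, 30, 23, 29]
Pass 2: Select minimum 11 at index 1, swap -> [-6, 11, 30, 23, 29]
Pass 3: Select minimum 23 at index 3, swap -> [-6, 11, 23, 30, 29]


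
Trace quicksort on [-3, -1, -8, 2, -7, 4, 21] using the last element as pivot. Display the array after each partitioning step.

Partition 1: pivot=21 at index 6 -> [-3, -1, -8, 2, -7, 4, 21]
Partition 2: pivot=4 at index 5 -> [-3, -1, -8, 2, -7, 4, 21]
Partition 3: pivot=-7 at index 1 -> [-8, -7, -3, 2, -1, 4, 21]
Partition 4: pivot=-1 at index 3 -> [-8, -7, -3, -1, 2, 4, 21]


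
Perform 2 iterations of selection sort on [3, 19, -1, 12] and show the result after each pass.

Pass 1: Select minimum -1 at index 2, swap -> [-1, 19, 3, 12]
Pass 2: Select minimum 3 at index 2, swap -> [-1, 3, 19, 12]


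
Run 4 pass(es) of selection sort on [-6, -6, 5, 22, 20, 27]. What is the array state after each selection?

Pass 1: Select minimum -6 at index 0, swap -> [-6, -6, 5, 22, 20, 27]
Pass 2: Select minimum -6 at index 1, swap -> [-6, -6, 5, 22, 20, 27]
Pass 3: Select minimum 5 at index 2, swap -> [-6, -6, 5, 22, 20, 27]
Pass 4: Select minimum 20 at index 4, swap -> [-6, -6, 5, 20, 22, 27]


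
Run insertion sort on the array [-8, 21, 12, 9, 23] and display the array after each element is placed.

First element -8 is already 'sorted'
Insert 21: shifted 0 elements -> [-8, 21, 12, 9, 23]
Insert 12: shifted 1 elements -> [-8, 12, 21, 9, 23]
Insert 9: shifted 2 elements -> [-8, 9, 12, 21, 23]
Insert 23: shifted 0 elements -> [-8, 9, 12, 21, 23]


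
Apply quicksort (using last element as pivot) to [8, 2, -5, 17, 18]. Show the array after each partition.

Partition 1: pivot=18 at index 4 -> [8, 2, -5, 17, 18]
Partition 2: pivot=17 at index 3 -> [8, 2, -5, 17, 18]
Partition 3: pivot=-5 at index 0 -> [-5, 2, 8, 17, 18]
Partition 4: pivot=8 at index 2 -> [-5, 2, 8, 17, 18]


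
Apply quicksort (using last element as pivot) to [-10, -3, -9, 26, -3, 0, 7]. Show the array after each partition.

Partition 1: pivot=7 at index 5 -> [-10, -3, -9, -3, 0, 7, 26]
Partition 2: pivot=0 at index 4 -> [-10, -3, -9, -3, 0, 7, 26]
Partition 3: pivot=-3 at index 3 -> [-10, -3, -9, -3, 0, 7, 26]
Partition 4: pivot=-9 at index 1 -> [-10, -9, -3, -3, 0, 7, 26]


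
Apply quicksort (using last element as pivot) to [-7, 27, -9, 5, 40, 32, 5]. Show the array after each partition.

Partition 1: pivot=5 at index 3 -> [-7, -9, 5, 5, 40, 32, 27]
Partition 2: pivot=5 at index 2 -> [-7, -9, 5, 5, 40, 32, 27]
Partition 3: pivot=-9 at index 0 -> [-9, -7, 5, 5, 40, 32, 27]
Partition 4: pivot=27 at index 4 -> [-9, -7, 5, 5, 27, 32, 40]
Partition 5: pivot=40 at index 6 -> [-9, -7, 5, 5, 27, 32, 40]


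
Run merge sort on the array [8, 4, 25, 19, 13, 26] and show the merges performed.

Divide and conquer:
  Merge [4] + [25] -> [4, 25]
  Merge [8] + [4, 25] -> [4, 8, 25]
  Merge [13] + [26] -> [13, 26]
  Merge [19] + [13, 26] -> [13, 19, 26]
  Merge [4, 8, 25] + [13, 19, 26] -> [4, 8, 13, 19, 25, 26]


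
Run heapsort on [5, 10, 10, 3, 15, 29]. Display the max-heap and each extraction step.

Build heap: [29, 15, 10, 3, 10, 5]
Extract 29: [15, 10, 10, 3, 5, 29]
Extract 15: [10, 5, 10, 3, 15, 29]
Extract 10: [10, 5, 3, 10, 15, 29]
Extract 10: [5, 3, 10, 10, 15, 29]
Extract 5: [3, 5, 10, 10, 15, 29]


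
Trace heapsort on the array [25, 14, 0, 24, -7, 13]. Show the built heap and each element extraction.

Build heap: [25, 24, 13, 14, -7, 0]
Extract 25: [24, 14, 13, 0, -7, 25]
Extract 24: [14, 0, 13, -7, 24, 25]
Extract 14: [13, 0, -7, 14, 24, 25]
Extract 13: [0, -7, 13, 14, 24, 25]
Extract 0: [-7, 0, 13, 14, 24, 25]


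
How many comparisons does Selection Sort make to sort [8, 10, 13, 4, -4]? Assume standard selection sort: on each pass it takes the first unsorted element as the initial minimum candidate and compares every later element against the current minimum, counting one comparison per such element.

Pass 1: scan indices 1..4 for the minimum = 4 comparison(s); min is -4, place at index 0 -> [-4, 10, 13, 4, 8]
Pass 2: scan indices 2..4 for the minimum = 3 comparison(s); min is 4, place at index 1 -> [-4, 4, 13, 10, 8]
Pass 3: scan indices 3..4 for the minimum = 2 comparison(s); min is 8, place at index 2 -> [-4, 4, 8, 10, 13]
Pass 4: scan indices 4..4 for the minimum = 1 comparison(s); min is 10, place at index 3 -> [-4, 4, 8, 10, 13]
Selection sort always scans the whole unsorted suffix, so the count is (n-1) + (n-2) + ... + 1 = n(n-1)/2 = 5*4/2 = 10 regardless of the input order.
Total comparisons: 4 + 3 + 2 + 1 = 10


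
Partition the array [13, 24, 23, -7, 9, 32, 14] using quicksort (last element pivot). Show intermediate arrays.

Partition 1: pivot=14 at index 3 -> [13, -7, 9, 14, 23, 32, 24]
Partition 2: pivot=9 at index 1 -> [-7, 9, 13, 14, 23, 32, 24]
Partition 3: pivot=24 at index 5 -> [-7, 9, 13, 14, 23, 24, 32]


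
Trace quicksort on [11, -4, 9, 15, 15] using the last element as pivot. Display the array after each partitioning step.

Partition 1: pivot=15 at index 4 -> [11, -4, 9, 15, 15]
Partition 2: pivot=15 at index 3 -> [11, -4, 9, 15, 15]
Partition 3: pivot=9 at index 1 -> [-4, 9, 11, 15, 15]


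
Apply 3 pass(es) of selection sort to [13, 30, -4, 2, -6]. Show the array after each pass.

Pass 1: Select minimum -6 at index 4, swap -> [-6, 30, -4, 2, 13]
Pass 2: Select minimum -4 at index 2, swap -> [-6, -4, 30, 2, 13]
Pass 3: Select minimum 2 at index 3, swap -> [-6, -4, 2, 30, 13]


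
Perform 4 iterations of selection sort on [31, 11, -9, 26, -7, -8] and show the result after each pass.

Pass 1: Select minimum -9 at index 2, swap -> [-9, 11, 31, 26, -7, -8]
Pass 2: Select minimum -8 at index 5, swap -> [-9, -8, 31, 26, -7, 11]
Pass 3: Select minimum -7 at index 4, swap -> [-9, -8, -7, 26, 31, 11]
Pass 4: Select minimum 11 at index 5, swap -> [-9, -8, -7, 11, 31, 26]


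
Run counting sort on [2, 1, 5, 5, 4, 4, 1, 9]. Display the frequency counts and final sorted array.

Count array: [0, 2, 1, 0, 2, 2, 0, 0, 0, 1]
(count[i] = number of elements equal to i)
Cumulative count: [0, 2, 3, 3, 5, 7, 7, 7, 7, 8]
Sorted: [1, 1, 2, 4, 4, 5, 5, 9]


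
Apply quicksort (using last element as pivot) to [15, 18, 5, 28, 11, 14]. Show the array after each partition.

Partition 1: pivot=14 at index 2 -> [5, 11, 14, 28, 18, 15]
Partition 2: pivot=11 at index 1 -> [5, 11, 14, 28, 18, 15]
Partition 3: pivot=15 at index 3 -> [5, 11, 14, 15, 18, 28]
Partition 4: pivot=28 at index 5 -> [5, 11, 14, 15, 18, 28]


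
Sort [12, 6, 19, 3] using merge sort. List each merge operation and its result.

Divide and conquer:
  Merge [12] + [6] -> [6, 12]
  Merge [19] + [3] -> [3, 19]
  Merge [6, 12] + [3, 19] -> [3, 6, 12, 19]


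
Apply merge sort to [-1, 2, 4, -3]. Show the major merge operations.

Divide and conquer:
  Merge [-1] + [2] -> [-1, 2]
  Merge [4] + [-3] -> [-3, 4]
  Merge [-1, 2] + [-3, 4] -> [-3, -1, 2, 4]


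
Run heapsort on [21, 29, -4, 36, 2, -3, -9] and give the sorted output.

Build heap: [36, 29, -3, 21, 2, -4, -9]
Extract 36: [29, 21, -3, -9, 2, -4, 36]
Extract 29: [21, 2, -3, -9, -4, 29, 36]
Extract 21: [2, -4, -3, -9, 21, 29, 36]
Extract 2: [-3, -4, -9, 2, 21, 29, 36]
Extract -3: [-4, -9, -3, 2, 21, 29, 36]
Extract -4: [-9, -4, -3, 2, 21, 29, 36]


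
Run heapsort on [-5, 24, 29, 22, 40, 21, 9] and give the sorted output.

Build heap: [40, 24, 29, 22, -5, 21, 9]
Extract 40: [29, 24, 21, 22, -5, 9, 40]
Extract 29: [24, 22, 21, 9, -5, 29, 40]
Extract 24: [22, 9, 21, -5, 24, 29, 40]
Extract 22: [21, 9, -5, 22, 24, 29, 40]
Extract 21: [9, -5, 21, 22, 24, 29, 40]
Extract 9: [-5, 9, 21, 22, 24, 29, 40]


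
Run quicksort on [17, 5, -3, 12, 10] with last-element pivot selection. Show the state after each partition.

Partition 1: pivot=10 at index 2 -> [5, -3, 10, 12, 17]
Partition 2: pivot=-3 at index 0 -> [-3, 5, 10, 12, 17]
Partition 3: pivot=17 at index 4 -> [-3, 5, 10, 12, 17]


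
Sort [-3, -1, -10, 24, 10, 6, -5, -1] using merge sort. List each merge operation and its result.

Divide and conquer:
  Merge [-3] + [-1] -> [-3, -1]
  Merge [-10] + [24] -> [-10, 24]
  Merge [-3, -1] + [-10, 24] -> [-10, -3, -1, 24]
  Merge [10] + [6] -> [6, 10]
  Merge [-5] + [-1] -> [-5, -1]
  Merge [6, 10] + [-5, -1] -> [-5, -1, 6, 10]
  Merge [-10, -3, -1, 24] + [-5, -1, 6, 10] -> [-10, -5, -3, -1, -1, 6, 10, 24]


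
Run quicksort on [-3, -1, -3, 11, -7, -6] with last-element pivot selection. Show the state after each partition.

Partition 1: pivot=-6 at index 1 -> [-7, -6, -3, 11, -3, -1]
Partition 2: pivot=-1 at index 4 -> [-7, -6, -3, -3, -1, 11]
Partition 3: pivot=-3 at index 3 -> [-7, -6, -3, -3, -1, 11]


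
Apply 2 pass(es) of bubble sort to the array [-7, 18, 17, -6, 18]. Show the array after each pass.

After pass 1: [-7, 17, -6, 18, 18] (2 swaps)
After pass 2: [-7, -6, 17, 18, 18] (1 swaps)
Total swaps: 3


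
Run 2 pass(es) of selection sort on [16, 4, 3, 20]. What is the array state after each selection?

Pass 1: Select minimum 3 at index 2, swap -> [3, 4, 16, 20]
Pass 2: Select minimum 4 at index 1, swap -> [3, 4, 16, 20]


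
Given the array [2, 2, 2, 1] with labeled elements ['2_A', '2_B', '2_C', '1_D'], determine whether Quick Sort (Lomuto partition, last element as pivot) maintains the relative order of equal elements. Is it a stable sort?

Trace Quick Sort on the labeled array (the key is the number; the letter only tracks identity):
  Partition indices 0..3 around pivot 1_D -> [1_D, 2_B, 2_C, 2_A]
  Partition indices 1..3 around pivot 2_A -> [1_D, 2_B, 2_C, 2_A]
  Partition indices 1..2 around pivot 2_C -> [1_D, 2_B, 2_C, 2_A]
Final order: [1_D, 2_B, 2_C, 2_A]
Equal keys:
  value 2: originally 2_A, 2_B, 2_C; after sorting 2_B, 2_C, 2_A -> order changed
Equal keys were reordered, so Quick Sort is not stable: partition swaps elements across long distances and can reorder equal keys. (One such input is enough; an unstable sort may happen to preserve order on other inputs, but it gives no guarantee.)
Answer: Not stable


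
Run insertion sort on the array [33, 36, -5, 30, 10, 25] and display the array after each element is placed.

First element 33 is already 'sorted'
Insert 36: shifted 0 elements -> [33, 36, -5, 30, 10, 25]
Insert -5: shifted 2 elements -> [-5, 33, 36, 30, 10, 25]
Insert 30: shifted 2 elements -> [-5, 30, 33, 36, 10, 25]
Insert 10: shifted 3 elements -> [-5, 10, 30, 33, 36, 25]
Insert 25: shifted 3 elements -> [-5, 10, 25, 30, 33, 36]


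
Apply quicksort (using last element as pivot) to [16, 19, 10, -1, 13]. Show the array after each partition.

Partition 1: pivot=13 at index 2 -> [10, -1, 13, 19, 16]
Partition 2: pivot=-1 at index 0 -> [-1, 10, 13, 19, 16]
Partition 3: pivot=16 at index 3 -> [-1, 10, 13, 16, 19]


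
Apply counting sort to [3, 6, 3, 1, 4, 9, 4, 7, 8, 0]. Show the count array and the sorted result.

Count array: [1, 1, 0, 2, 2, 0, 1, 1, 1, 1]
(count[i] = number of elements equal to i)
Cumulative count: [1, 2, 2, 4, 6, 6, 7, 8, 9, 10]
Sorted: [0, 1, 3, 3, 4, 4, 6, 7, 8, 9]


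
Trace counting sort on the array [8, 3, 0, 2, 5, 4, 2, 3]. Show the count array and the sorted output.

Count array: [1, 0, 2, 2, 1, 1, 0, 0, 1]
(count[i] = number of elements equal to i)
Cumulative count: [1, 1, 3, 5, 6, 7, 7, 7, 8]
Sorted: [0, 2, 2, 3, 3, 4, 5, 8]


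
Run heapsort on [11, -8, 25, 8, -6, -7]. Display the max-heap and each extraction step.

Build heap: [25, 8, 11, -8, -6, -7]
Extract 25: [11, 8, -7, -8, -6, 25]
Extract 11: [8, -6, -7, -8, 11, 25]
Extract 8: [-6, -8, -7, 8, 11, 25]
Extract -6: [-7, -8, -6, 8, 11, 25]
Extract -7: [-8, -7, -6, 8, 11, 25]


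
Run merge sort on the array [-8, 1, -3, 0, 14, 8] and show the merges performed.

Divide and conquer:
  Merge [1] + [-3] -> [-3, 1]
  Merge [-8] + [-3, 1] -> [-8, -3, 1]
  Merge [14] + [8] -> [8, 14]
  Merge [0] + [8, 14] -> [0, 8, 14]
  Merge [-8, -3, 1] + [0, 8, 14] -> [-8, -3, 0, 1, 8, 14]


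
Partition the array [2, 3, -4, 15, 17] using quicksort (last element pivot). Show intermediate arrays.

Partition 1: pivot=17 at index 4 -> [2, 3, -4, 15, 17]
Partition 2: pivot=15 at index 3 -> [2, 3, -4, 15, 17]
Partition 3: pivot=-4 at index 0 -> [-4, 3, 2, 15, 17]
Partition 4: pivot=2 at index 1 -> [-4, 2, 3, 15, 17]


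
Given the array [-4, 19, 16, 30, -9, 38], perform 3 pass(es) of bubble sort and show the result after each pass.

After pass 1: [-4, 16, 19, -9, 30, 38] (2 swaps)
After pass 2: [-4, 16, -9, 19, 30, 38] (1 swaps)
After pass 3: [-4, -9, 16, 19, 30, 38] (1 swaps)
Total swaps: 4


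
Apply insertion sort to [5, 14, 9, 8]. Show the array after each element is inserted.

First element 5 is already 'sorted'
Insert 14: shifted 0 elements -> [5, 14, 9, 8]
Insert 9: shifted 1 elements -> [5, 9, 14, 8]
Insert 8: shifted 2 elements -> [5, 8, 9, 14]


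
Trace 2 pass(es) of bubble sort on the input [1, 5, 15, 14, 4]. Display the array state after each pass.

After pass 1: [1, 5, 14, 4, 15] (2 swaps)
After pass 2: [1, 5, 4, 14, 15] (1 swaps)
Total swaps: 3


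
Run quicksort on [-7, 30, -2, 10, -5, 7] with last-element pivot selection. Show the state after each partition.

Partition 1: pivot=7 at index 3 -> [-7, -2, -5, 7, 30, 10]
Partition 2: pivot=-5 at index 1 -> [-7, -5, -2, 7, 30, 10]
Partition 3: pivot=10 at index 4 -> [-7, -5, -2, 7, 10, 30]


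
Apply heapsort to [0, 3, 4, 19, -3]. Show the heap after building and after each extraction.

Build heap: [19, 3, 4, 0, -3]
Extract 19: [4, 3, -3, 0, 19]
Extract 4: [3, 0, -3, 4, 19]
Extract 3: [0, -3, 3, 4, 19]
Extract 0: [-3, 0, 3, 4, 19]


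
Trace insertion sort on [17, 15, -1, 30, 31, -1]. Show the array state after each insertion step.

First element 17 is already 'sorted'
Insert 15: shifted 1 elements -> [15, 17, -1, 30, 31, -1]
Insert -1: shifted 2 elements -> [-1, 15, 17, 30, 31, -1]
Insert 30: shifted 0 elements -> [-1, 15, 17, 30, 31, -1]
Insert 31: shifted 0 elements -> [-1, 15, 17, 30, 31, -1]
Insert -1: shifted 4 elements -> [-1, -1, 15, 17, 30, 31]


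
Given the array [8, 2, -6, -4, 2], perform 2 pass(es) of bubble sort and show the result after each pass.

After pass 1: [2, -6, -4, 2, 8] (4 swaps)
After pass 2: [-6, -4, 2, 2, 8] (2 swaps)
Total swaps: 6


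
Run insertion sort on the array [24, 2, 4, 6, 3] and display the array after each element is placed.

First element 24 is already 'sorted'
Insert 2: shifted 1 elements -> [2, 24, 4, 6, 3]
Insert 4: shifted 1 elements -> [2, 4, 24, 6, 3]
Insert 6: shifted 1 elements -> [2, 4, 6, 24, 3]
Insert 3: shifted 3 elements -> [2, 3, 4, 6, 24]


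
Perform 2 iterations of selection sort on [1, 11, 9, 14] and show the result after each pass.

Pass 1: Select minimum 1 at index 0, swap -> [1, 11, 9, 14]
Pass 2: Select minimum 9 at index 2, swap -> [1, 9, 11, 14]


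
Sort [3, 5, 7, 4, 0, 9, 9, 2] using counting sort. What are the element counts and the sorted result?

Count array: [1, 0, 1, 1, 1, 1, 0, 1, 0, 2]
(count[i] = number of elements equal to i)
Cumulative count: [1, 1, 2, 3, 4, 5, 5, 6, 6, 8]
Sorted: [0, 2, 3, 4, 5, 7, 9, 9]


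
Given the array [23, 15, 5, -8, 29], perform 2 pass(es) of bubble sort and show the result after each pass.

After pass 1: [15, 5, -8, 23, 29] (3 swaps)
After pass 2: [5, -8, 15, 23, 29] (2 swaps)
Total swaps: 5


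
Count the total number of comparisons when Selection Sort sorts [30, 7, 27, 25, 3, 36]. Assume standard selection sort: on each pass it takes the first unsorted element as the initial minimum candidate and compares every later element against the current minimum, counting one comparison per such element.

Pass 1: scan indices 1..5 for the minimum = 5 comparison(s); min is 3, place at index 0 -> [3, 7, 27, 25, 30, 36]
Pass 2: scan indices 2..5 for the minimum = 4 comparison(s); min is 7, place at index 1 -> [3, 7, 27, 25, 30, 36]
Pass 3: scan indices 3..5 for the minimum = 3 comparison(s); min is 25, place at index 2 -> [3, 7, 25, 27, 30, 36]
Pass 4: scan indices 4..5 for the minimum = 2 comparison(s); min is 27, place at index 3 -> [3, 7, 25, 27, 30, 36]
Pass 5: scan indices 5..5 for the minimum = 1 comparison(s); min is 30, place at index 4 -> [3, 7, 25, 27, 30, 36]
Selection sort always scans the whole unsorted suffix, so the count is (n-1) + (n-2) + ... + 1 = n(n-1)/2 = 6*5/2 = 15 regardless of the input order.
Total comparisons: 5 + 4 + 3 + 2 + 1 = 15


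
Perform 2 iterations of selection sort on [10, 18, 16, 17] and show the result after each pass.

Pass 1: Select minimum 10 at index 0, swap -> [10, 18, 16, 17]
Pass 2: Select minimum 16 at index 2, swap -> [10, 16, 18, 17]


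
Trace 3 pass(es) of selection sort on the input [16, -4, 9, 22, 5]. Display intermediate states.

Pass 1: Select minimum -4 at index 1, swap -> [-4, 16, 9, 22, 5]
Pass 2: Select minimum 5 at index 4, swap -> [-4, 5, 9, 22, 16]
Pass 3: Select minimum 9 at index 2, swap -> [-4, 5, 9, 22, 16]


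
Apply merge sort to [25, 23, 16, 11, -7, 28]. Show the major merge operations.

Divide and conquer:
  Merge [23] + [16] -> [16, 23]
  Merge [25] + [16, 23] -> [16, 23, 25]
  Merge [-7] + [28] -> [-7, 28]
  Merge [11] + [-7, 28] -> [-7, 11, 28]
  Merge [16, 23, 25] + [-7, 11, 28] -> [-7, 11, 16, 23, 25, 28]


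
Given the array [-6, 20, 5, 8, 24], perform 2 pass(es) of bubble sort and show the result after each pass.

After pass 1: [-6, 5, 8, 20, 24] (2 swaps)
After pass 2: [-6, 5, 8, 20, 24] (0 swaps)
Total swaps: 2


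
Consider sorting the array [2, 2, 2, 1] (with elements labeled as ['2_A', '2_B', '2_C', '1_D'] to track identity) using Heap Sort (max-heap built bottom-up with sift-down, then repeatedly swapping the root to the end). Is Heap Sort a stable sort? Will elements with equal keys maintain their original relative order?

Trace Heap Sort on the labeled array (the key is the number; the letter only tracks identity):
  Build max-heap: [2_A, 2_B, 2_C, 1_D]
  Swap root 2_A to index 3, re-heapify first 3 -> [2_B, 1_D, 2_C, 2_A]
  Swap root 2_B to index 2, re-heapify first 2 -> [2_C, 1_D, 2_B, 2_A]
  Swap root 2_C to index 1, re-heapify first 1 -> [1_D, 2_C, 2_B, 2_A]
Final order: [1_D, 2_C, 2_B, 2_A]
Equal keys:
  value 2: originally 2_A, 2_B, 2_C; after sorting 2_C, 2_B, 2_A -> order changed
Equal keys were reordered, so Heap Sort is not stable: heap construction and root-to-end swaps move elements without regard to the original order of equal keys. (One such input is enough; an unstable sort may happen to preserve order on other inputs, but it gives no guarantee.)
Answer: Not stable


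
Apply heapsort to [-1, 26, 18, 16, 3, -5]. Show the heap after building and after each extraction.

Build heap: [26, 16, 18, -1, 3, -5]
Extract 26: [18, 16, -5, -1, 3, 26]
Extract 18: [16, 3, -5, -1, 18, 26]
Extract 16: [3, -1, -5, 16, 18, 26]
Extract 3: [-1, -5, 3, 16, 18, 26]
Extract -1: [-5, -1, 3, 16, 18, 26]


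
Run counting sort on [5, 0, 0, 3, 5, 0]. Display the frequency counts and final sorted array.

Count array: [3, 0, 0, 1, 0, 2]
(count[i] = number of elements equal to i)
Cumulative count: [3, 3, 3, 4, 4, 6]
Sorted: [0, 0, 0, 3, 5, 5]


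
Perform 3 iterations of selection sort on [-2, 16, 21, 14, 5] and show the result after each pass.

Pass 1: Select minimum -2 at index 0, swap -> [-2, 16, 21, 14, 5]
Pass 2: Select minimum 5 at index 4, swap -> [-2, 5, 21, 14, 16]
Pass 3: Select minimum 14 at index 3, swap -> [-2, 5, 14, 21, 16]


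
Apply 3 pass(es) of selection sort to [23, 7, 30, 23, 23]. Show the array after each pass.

Pass 1: Select minimum 7 at index 1, swap -> [7, 23, 30, 23, 23]
Pass 2: Select minimum 23 at index 1, swap -> [7, 23, 30, 23, 23]
Pass 3: Select minimum 23 at index 3, swap -> [7, 23, 23, 30, 23]


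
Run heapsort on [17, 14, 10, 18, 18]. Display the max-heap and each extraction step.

Build heap: [18, 18, 10, 14, 17]
Extract 18: [18, 17, 10, 14, 18]
Extract 18: [17, 14, 10, 18, 18]
Extract 17: [14, 10, 17, 18, 18]
Extract 14: [10, 14, 17, 18, 18]


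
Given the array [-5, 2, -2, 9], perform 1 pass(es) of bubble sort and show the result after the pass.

After pass 1: [-5, -2, 2, 9] (1 swaps)
Total swaps: 1


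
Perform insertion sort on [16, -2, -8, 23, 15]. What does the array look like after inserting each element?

First element 16 is already 'sorted'
Insert -2: shifted 1 elements -> [-2, 16, -8, 23, 15]
Insert -8: shifted 2 elements -> [-8, -2, 16, 23, 15]
Insert 23: shifted 0 elements -> [-8, -2, 16, 23, 15]
Insert 15: shifted 2 elements -> [-8, -2, 15, 16, 23]


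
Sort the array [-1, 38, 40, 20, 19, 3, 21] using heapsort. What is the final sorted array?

Build heap: [40, 38, 21, 20, 19, 3, -1]
Extract 40: [38, 20, 21, -1, 19, 3, 40]
Extract 38: [21, 20, 3, -1, 19, 38, 40]
Extract 21: [20, 19, 3, -1, 21, 38, 40]
Extract 20: [19, -1, 3, 20, 21, 38, 40]
Extract 19: [3, -1, 19, 20, 21, 38, 40]
Extract 3: [-1, 3, 19, 20, 21, 38, 40]


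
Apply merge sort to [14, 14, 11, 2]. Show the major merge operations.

Divide and conquer:
  Merge [14] + [14] -> [14, 14]
  Merge [11] + [2] -> [2, 11]
  Merge [14, 14] + [2, 11] -> [2, 11, 14, 14]


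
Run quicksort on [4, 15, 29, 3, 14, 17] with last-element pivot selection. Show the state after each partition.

Partition 1: pivot=17 at index 4 -> [4, 15, 3, 14, 17, 29]
Partition 2: pivot=14 at index 2 -> [4, 3, 14, 15, 17, 29]
Partition 3: pivot=3 at index 0 -> [3, 4, 14, 15, 17, 29]


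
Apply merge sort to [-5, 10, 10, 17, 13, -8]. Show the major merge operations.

Divide and conquer:
  Merge [10] + [10] -> [10, 10]
  Merge [-5] + [10, 10] -> [-5, 10, 10]
  Merge [13] + [-8] -> [-8, 13]
  Merge [17] + [-8, 13] -> [-8, 13, 17]
  Merge [-5, 10, 10] + [-8, 13, 17] -> [-8, -5, 10, 10, 13, 17]
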